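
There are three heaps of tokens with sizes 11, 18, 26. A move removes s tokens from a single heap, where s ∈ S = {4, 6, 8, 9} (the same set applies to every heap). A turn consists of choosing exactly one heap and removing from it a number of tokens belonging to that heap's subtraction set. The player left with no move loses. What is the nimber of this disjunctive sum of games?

3

All heaps use S = {4, 6, 8, 9}:
n :  0  1  2  3  4  5  6  7  8  9 10 11 12 13 14 15 16 17 18 19 20 21 22 23 24 25 26
G :  0  0  0  0  1  1  1  1  2  2  2  2  3  0  0  0  0  1  1  1  1  2  2  2  2  3  0
Heap A: G(11) = 2.
Heap B: G(18) = 1.
Heap C: G(26) = 0.
Combined Grundy value = 2 ⊕ 1 ⊕ 0 = 3.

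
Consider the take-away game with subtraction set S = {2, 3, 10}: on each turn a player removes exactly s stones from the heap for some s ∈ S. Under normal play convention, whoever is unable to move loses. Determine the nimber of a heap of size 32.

G(0) = 0
G(1) = mex{} = 0
G(2) = mex{0} = 1
G(3) = mex{0,0} = 1
G(4) = mex{1,0} = 2
G(5) = mex{1,1} = 0
G(6) = mex{2,1} = 0
G(7) = mex{0,2} = 1
G(8) = mex{0,0} = 1
G(9) = mex{1,0} = 2
G(10) = mex{1,1,0} = 2
G(11) = mex{2,1,0} = 3
G(12) = mex{2,2,1} = 0
G(13) = mex{3,2,1} = 0
G(14) = mex{0,3,2} = 1
G(15) = mex{0,0,0} = 1
G(16) = mex{1,0,0} = 2
G(17) = mex{1,1,1} = 0
G(18) = mex{2,1,1} = 0
G(19) = mex{0,2,2} = 1
G(20) = mex{0,0,2} = 1
G(21) = mex{1,0,3} = 2
G(22) = mex{1,1,0} = 2
G(23) = mex{2,1,0} = 3
G(24) = mex{2,2,1} = 0
G(25) = mex{3,2,1} = 0
G(26) = mex{0,3,2} = 1
G(27) = mex{0,0,0} = 1
G(28) = mex{1,0,0} = 2
G(29) = mex{1,1,1} = 0
G(30) = mex{2,1,1} = 0
G(31) = mex{0,2,2} = 1
G(32) = mex{0,0,2} = 1

1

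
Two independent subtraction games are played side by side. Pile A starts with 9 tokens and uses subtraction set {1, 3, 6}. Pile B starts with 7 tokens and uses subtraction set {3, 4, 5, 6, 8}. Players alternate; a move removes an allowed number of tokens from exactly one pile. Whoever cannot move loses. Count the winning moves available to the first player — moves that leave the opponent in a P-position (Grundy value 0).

Pile A, S = {1, 3, 6}:
G(0) = 0
G(1) = mex{0} = 1
G(2) = mex{1} = 0
G(3) = mex{0,0} = 1
G(4) = mex{1,1} = 0
G(5) = mex{0,0} = 1
G(6) = mex{1,1,0} = 2
G(7) = mex{2,0,1} = 3
G(8) = mex{3,1,0} = 2
G(9) = mex{2,2,1} = 0
G_A(9) = 0.
Pile B, S = {3, 4, 5, 6, 8}:
n : 0 1 2 3 4 5 6 7
G : 0 0 0 1 1 1 2 2
G_B(7) = 2.
Combined Grundy value = 0 ⊕ 2 = 2.
A winning move leaves total XOR = 0, i.e. changes one component's Grundy value g to g ⊕ X where X is the current total.
Pile A: need g' = 0⊕2 = 2. Options: 9−1→G=2, 9−3→G=2, 9−6→G=1. Hits: 2.
Pile B: need g' = 2⊕2 = 0. Options: 7−3→G=1, 7−4→G=1, 7−5→G=0, 7−6→G=0. Hits: 2.

4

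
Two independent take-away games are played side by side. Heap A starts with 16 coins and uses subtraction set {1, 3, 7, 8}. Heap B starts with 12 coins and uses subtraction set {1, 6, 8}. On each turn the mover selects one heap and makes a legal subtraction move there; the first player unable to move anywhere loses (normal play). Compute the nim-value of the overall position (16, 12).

0

Heap A, S = {1, 3, 7, 8}:
n :  0  1  2  3  4  5  6  7  8  9 10 11 12 13 14 15 16
G :  0  1  0  1  0  1  0  1  2  3  2  3  2  3  2  0  1
G_A(16) = 1.
Heap B, S = {1, 6, 8}:
n :  0  1  2  3  4  5  6  7  8  9 10 11 12
G :  0  1  0  1  0  1  2  0  1  0  1  0  1
G_B(12) = 1.
Combined Grundy value = 1 ⊕ 1 = 0.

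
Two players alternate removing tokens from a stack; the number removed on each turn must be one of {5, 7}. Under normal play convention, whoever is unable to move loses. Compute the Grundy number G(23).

G(0) = 0
G(1) = mex{} = 0
G(2) = mex{} = 0
G(3) = mex{} = 0
G(4) = mex{} = 0
G(5) = mex{0} = 1
G(6) = mex{0} = 1
G(7) = mex{0,0} = 1
G(8) = mex{0,0} = 1
G(9) = mex{0,0} = 1
G(10) = mex{1,0} = 2
G(11) = mex{1,0} = 2
G(12) = mex{1,1} = 0
G(13) = mex{1,1} = 0
G(14) = mex{1,1} = 0
G(15) = mex{2,1} = 0
G(16) = mex{2,1} = 0
G(17) = mex{0,2} = 1
G(18) = mex{0,2} = 1
G(19) = mex{0,0} = 1
G(20) = mex{0,0} = 1
G(21) = mex{0,0} = 1
G(22) = mex{1,0} = 2
G(23) = mex{1,0} = 2

2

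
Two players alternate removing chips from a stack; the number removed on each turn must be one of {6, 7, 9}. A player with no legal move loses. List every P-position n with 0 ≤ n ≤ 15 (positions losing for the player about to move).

n :  0  1  2  3  4  5  6  7  8  9 10 11 12 13 14 15
G :  0  0  0  0  0  0  1  1  1  1  1  1  2  2  2  0
P-positions are exactly the n with G(n) = 0.

0, 1, 2, 3, 4, 5, 15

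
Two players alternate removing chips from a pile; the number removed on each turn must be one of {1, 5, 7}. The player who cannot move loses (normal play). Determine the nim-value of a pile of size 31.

1

G(0) = 0
G(1) = mex{0} = 1
G(2) = mex{1} = 0
G(3) = mex{0} = 1
G(4) = mex{1} = 0
G(5) = mex{0,0} = 1
G(6) = mex{1,1} = 0
G(7) = mex{0,0,0} = 1
G(8) = mex{1,1,1} = 0
G(9) = mex{0,0,0} = 1
G(10) = mex{1,1,1} = 0
G(11) = mex{0,0,0} = 1
G(12) = mex{1,1,1} = 0
G(13) = mex{0,0,0} = 1
G(14) = mex{1,1,1} = 0
G(15) = mex{0,0,0} = 1
G(16) = mex{1,1,1} = 0
G(17) = mex{0,0,0} = 1
G(18) = mex{1,1,1} = 0
G(19) = mex{0,0,0} = 1
G(20) = mex{1,1,1} = 0
G(21) = mex{0,0,0} = 1
G(22) = mex{1,1,1} = 0
G(23) = mex{0,0,0} = 1
G(24) = mex{1,1,1} = 0
G(25) = mex{0,0,0} = 1
G(26) = mex{1,1,1} = 0
G(27) = mex{0,0,0} = 1
G(28) = mex{1,1,1} = 0
G(29) = mex{0,0,0} = 1
G(30) = mex{1,1,1} = 0
G(31) = mex{0,0,0} = 1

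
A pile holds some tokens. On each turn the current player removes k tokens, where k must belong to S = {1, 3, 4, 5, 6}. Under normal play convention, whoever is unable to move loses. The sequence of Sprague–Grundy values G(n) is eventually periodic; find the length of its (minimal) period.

9

n :  0  1  2  3  4  5  6  7  8  9 10 11 12 13 14 15 16 17 18 19
G :  0  1  0  1  2  3  2  3  4  0  1  0  1  2  3  2  3  4  0  1
G(n+9) = G(n) holds for n = 0,…,5 (a full window of length max(S) = 6), so the sequence is purely periodic with period 9.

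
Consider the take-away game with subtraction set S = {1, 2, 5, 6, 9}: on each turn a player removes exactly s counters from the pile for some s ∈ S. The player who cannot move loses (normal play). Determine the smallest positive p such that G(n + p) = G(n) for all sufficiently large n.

7

G(0) = 0
G(1) = mex{0} = 1
G(2) = mex{1,0} = 2
G(3) = mex{2,1} = 0
G(4) = mex{0,2} = 1
G(5) = mex{1,0,0} = 2
G(6) = mex{2,1,1,0} = 3
G(7) = mex{3,2,2,1} = 0
G(8) = mex{0,3,0,2} = 1
G(9) = mex{1,0,1,0,0} = 2
G(10) = mex{2,1,2,1,1} = 0
G(11) = mex{0,2,3,2,2} = 1
G(12) = mex{1,0,0,3,0} = 2
G(13) = mex{2,1,1,0,1} = 3
G(14) = mex{3,2,2,1,2} = 0
G(15) = mex{0,3,0,2,3} = 1
G(16) = mex{1,0,1,0,0} = 2
G(17) = mex{2,1,2,1,1} = 0
G(n+7) = G(n) holds for n = 0,…,8 (a full window of length max(S) = 9), so the sequence is purely periodic with period 7.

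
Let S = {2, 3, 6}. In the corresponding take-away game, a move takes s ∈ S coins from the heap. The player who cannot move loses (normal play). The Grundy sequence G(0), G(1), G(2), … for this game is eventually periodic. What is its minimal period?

9

G(0) = 0
G(1) = mex{} = 0
G(2) = mex{0} = 1
G(3) = mex{0,0} = 1
G(4) = mex{1,0} = 2
G(5) = mex{1,1} = 0
G(6) = mex{2,1,0} = 3
G(7) = mex{0,2,0} = 1
G(8) = mex{3,0,1} = 2
G(9) = mex{1,3,1} = 0
G(10) = mex{2,1,2} = 0
G(11) = mex{0,2,0} = 1
G(12) = mex{0,0,3} = 1
G(13) = mex{1,0,1} = 2
G(14) = mex{1,1,2} = 0
G(15) = mex{2,1,0} = 3
G(16) = mex{0,2,0} = 1
G(17) = mex{3,0,1} = 2
G(18) = mex{1,3,1} = 0
G(19) = mex{2,1,2} = 0
G(n+9) = G(n) holds for n = 0,…,5 (a full window of length max(S) = 6), so the sequence is purely periodic with period 9.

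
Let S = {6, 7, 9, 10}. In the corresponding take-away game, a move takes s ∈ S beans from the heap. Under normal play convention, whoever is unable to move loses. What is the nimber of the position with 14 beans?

2

n :  0  1  2  3  4  5  6  7  8  9 10 11 12 13 14
G :  0  0  0  0  0  0  1  1  1  1  1  1  2  2  2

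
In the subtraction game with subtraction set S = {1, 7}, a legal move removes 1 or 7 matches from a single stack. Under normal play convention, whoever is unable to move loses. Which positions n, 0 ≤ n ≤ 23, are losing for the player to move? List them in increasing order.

0, 2, 4, 6, 8, 10, 12, 14, 16, 18, 20, 22

G(0) = 0
G(1) = mex{0} = 1
G(2) = mex{1} = 0
G(3) = mex{0} = 1
G(4) = mex{1} = 0
G(5) = mex{0} = 1
G(6) = mex{1} = 0
G(7) = mex{0,0} = 1
G(8) = mex{1,1} = 0
G(9) = mex{0,0} = 1
G(10) = mex{1,1} = 0
G(11) = mex{0,0} = 1
G(12) = mex{1,1} = 0
G(13) = mex{0,0} = 1
G(14) = mex{1,1} = 0
G(15) = mex{0,0} = 1
G(16) = mex{1,1} = 0
G(17) = mex{0,0} = 1
G(18) = mex{1,1} = 0
G(19) = mex{0,0} = 1
G(20) = mex{1,1} = 0
G(21) = mex{0,0} = 1
G(22) = mex{1,1} = 0
G(23) = mex{0,0} = 1
P-positions are exactly the n with G(n) = 0.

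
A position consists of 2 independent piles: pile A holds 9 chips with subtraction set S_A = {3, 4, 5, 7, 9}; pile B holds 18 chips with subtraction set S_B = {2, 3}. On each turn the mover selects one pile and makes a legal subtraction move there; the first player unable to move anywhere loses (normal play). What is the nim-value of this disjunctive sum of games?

2

Pile A, S = {3, 4, 5, 7, 9}:
G(0) = 0
G(1) = mex{} = 0
G(2) = mex{} = 0
G(3) = mex{0} = 1
G(4) = mex{0,0} = 1
G(5) = mex{0,0,0} = 1
G(6) = mex{1,0,0} = 2
G(7) = mex{1,1,0,0} = 2
G(8) = mex{1,1,1,0} = 2
G(9) = mex{2,1,1,0,0} = 3
G_A(9) = 3.
Pile B, S = {2, 3}:
n :  0  1  2  3  4  5  6  7  8  9 10 11 12 13 14 15 16 17 18
G :  0  0  1  1  2  0  0  1  1  2  0  0  1  1  2  0  0  1  1
G_B(18) = 1.
Combined Grundy value = 3 ⊕ 1 = 2.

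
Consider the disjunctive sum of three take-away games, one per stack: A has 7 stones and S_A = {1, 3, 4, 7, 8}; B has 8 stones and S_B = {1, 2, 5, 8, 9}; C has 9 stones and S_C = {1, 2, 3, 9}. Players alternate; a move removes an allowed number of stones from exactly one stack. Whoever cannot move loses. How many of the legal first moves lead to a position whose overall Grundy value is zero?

0

Stack A, S = {1, 3, 4, 7, 8}:
n : 0 1 2 3 4 5 6 7
G : 0 1 0 1 2 3 2 3
G_A(7) = 3.
Stack B, S = {1, 2, 5, 8, 9}:
n : 0 1 2 3 4 5 6 7 8
G : 0 1 2 0 1 2 0 1 2
G_B(8) = 2.
Stack C, S = {1, 2, 3, 9}:
n : 0 1 2 3 4 5 6 7 8 9
G : 0 1 2 3 0 1 2 3 0 1
G_C(9) = 1.
Combined Grundy value = 3 ⊕ 2 ⊕ 1 = 0.
A winning move leaves total XOR = 0, i.e. changes one component's Grundy value g to g ⊕ X where X is the current total.
Stack A: target g' = 3⊕0 = 3, but every legal move changes the Grundy value (mex property), so 0 moves.
Stack B: target g' = 2⊕0 = 2, but every legal move changes the Grundy value (mex property), so 0 moves.
Stack C: target g' = 1⊕0 = 1, but every legal move changes the Grundy value (mex property), so 0 moves.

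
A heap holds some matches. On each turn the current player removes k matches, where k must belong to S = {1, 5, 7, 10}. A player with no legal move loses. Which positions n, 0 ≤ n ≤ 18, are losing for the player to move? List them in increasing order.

0, 2, 4, 6, 8, 17

n :  0  1  2  3  4  5  6  7  8  9 10 11 12 13 14 15 16 17 18
G :  0  1  0  1  0  1  0  1  0  1  2  3  2  3  2  3  2  0  1
P-positions are exactly the n with G(n) = 0.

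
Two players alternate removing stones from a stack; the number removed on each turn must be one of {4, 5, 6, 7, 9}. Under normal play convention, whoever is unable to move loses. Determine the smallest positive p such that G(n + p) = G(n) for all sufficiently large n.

n :  0  1  2  3  4  5  6  7  8  9 10 11 12 13 14 15 16 17 18 19 20 21 22 23 24 25 26 27
G :  0  0  0  0  1  1  1  1  2  2  2  2  3  0  0  0  0  1  1  1  1  2  2  2  2  3  0  0
G(n+13) = G(n) holds for n = 0,…,8 (a full window of length max(S) = 9), so the sequence is purely periodic with period 13.

13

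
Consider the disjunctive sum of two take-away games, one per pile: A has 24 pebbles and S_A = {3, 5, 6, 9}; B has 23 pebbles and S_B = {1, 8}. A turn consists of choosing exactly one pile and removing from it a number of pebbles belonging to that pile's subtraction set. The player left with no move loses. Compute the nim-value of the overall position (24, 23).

Pile A, S = {3, 5, 6, 9}:
n :  0  1  2  3  4  5  6  7  8  9 10 11 12 13 14 15 16 17 18 19 20 21 22 23 24
G :  0  0  0  1  1  1  2  2  2  3  3  3  0  0  0  1  1  1  2  2  2  3  3  3  0
G_A(24) = 0.
Pile B, S = {1, 8}:
G(0) = 0
G(1) = mex{0} = 1
G(2) = mex{1} = 0
G(3) = mex{0} = 1
G(4) = mex{1} = 0
G(5) = mex{0} = 1
G(6) = mex{1} = 0
G(7) = mex{0} = 1
G(8) = mex{1,0} = 2
G(9) = mex{2,1} = 0
G(10) = mex{0,0} = 1
G(11) = mex{1,1} = 0
G(12) = mex{0,0} = 1
G(13) = mex{1,1} = 0
G(14) = mex{0,0} = 1
G(15) = mex{1,1} = 0
G(16) = mex{0,2} = 1
G(17) = mex{1,0} = 2
G(18) = mex{2,1} = 0
G(19) = mex{0,0} = 1
G(20) = mex{1,1} = 0
G(21) = mex{0,0} = 1
G(22) = mex{1,1} = 0
G(23) = mex{0,0} = 1
G_B(23) = 1.
Combined Grundy value = 0 ⊕ 1 = 1.

1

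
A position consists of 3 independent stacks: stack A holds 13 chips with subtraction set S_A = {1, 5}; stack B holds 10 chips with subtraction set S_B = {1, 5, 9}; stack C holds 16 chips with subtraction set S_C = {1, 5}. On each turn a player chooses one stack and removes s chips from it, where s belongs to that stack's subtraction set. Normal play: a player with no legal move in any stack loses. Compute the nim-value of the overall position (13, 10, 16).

Stack A, S = {1, 5}:
G(0) = 0
G(1) = mex{0} = 1
G(2) = mex{1} = 0
G(3) = mex{0} = 1
G(4) = mex{1} = 0
G(5) = mex{0,0} = 1
G(6) = mex{1,1} = 0
G(7) = mex{0,0} = 1
G(8) = mex{1,1} = 0
G(9) = mex{0,0} = 1
G(10) = mex{1,1} = 0
G(11) = mex{0,0} = 1
G(12) = mex{1,1} = 0
G(13) = mex{0,0} = 1
G_A(13) = 1.
Stack B, S = {1, 5, 9}:
G(0) = 0
G(1) = mex{0} = 1
G(2) = mex{1} = 0
G(3) = mex{0} = 1
G(4) = mex{1} = 0
G(5) = mex{0,0} = 1
G(6) = mex{1,1} = 0
G(7) = mex{0,0} = 1
G(8) = mex{1,1} = 0
G(9) = mex{0,0,0} = 1
G(10) = mex{1,1,1} = 0
G_B(10) = 0.
Stack C, S = {1, 5}:
n :  0  1  2  3  4  5  6  7  8  9 10 11 12 13 14 15 16
G :  0  1  0  1  0  1  0  1  0  1  0  1  0  1  0  1  0
G_C(16) = 0.
Combined Grundy value = 1 ⊕ 0 ⊕ 0 = 1.

1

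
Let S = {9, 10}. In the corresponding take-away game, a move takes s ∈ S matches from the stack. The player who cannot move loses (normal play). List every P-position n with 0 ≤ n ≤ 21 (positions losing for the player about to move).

0, 1, 2, 3, 4, 5, 6, 7, 8, 19, 20, 21

G(0) = 0
G(1) = mex{} = 0
G(2) = mex{} = 0
G(3) = mex{} = 0
G(4) = mex{} = 0
G(5) = mex{} = 0
G(6) = mex{} = 0
G(7) = mex{} = 0
G(8) = mex{} = 0
G(9) = mex{0} = 1
G(10) = mex{0,0} = 1
G(11) = mex{0,0} = 1
G(12) = mex{0,0} = 1
G(13) = mex{0,0} = 1
G(14) = mex{0,0} = 1
G(15) = mex{0,0} = 1
G(16) = mex{0,0} = 1
G(17) = mex{0,0} = 1
G(18) = mex{1,0} = 2
G(19) = mex{1,1} = 0
G(20) = mex{1,1} = 0
G(21) = mex{1,1} = 0
P-positions are exactly the n with G(n) = 0.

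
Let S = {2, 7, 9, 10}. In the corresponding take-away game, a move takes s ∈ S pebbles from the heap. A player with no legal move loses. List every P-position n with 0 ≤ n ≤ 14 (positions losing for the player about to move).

n :  0  1  2  3  4  5  6  7  8  9 10 11 12 13 14
G :  0  0  1  1  0  0  1  1  2  2  3  3  2  2  3
P-positions are exactly the n with G(n) = 0.

0, 1, 4, 5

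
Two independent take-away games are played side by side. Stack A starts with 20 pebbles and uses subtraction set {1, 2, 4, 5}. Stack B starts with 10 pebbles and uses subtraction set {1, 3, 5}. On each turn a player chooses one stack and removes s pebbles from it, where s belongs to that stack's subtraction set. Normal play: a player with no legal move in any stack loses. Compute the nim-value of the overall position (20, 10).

Stack A, S = {1, 2, 4, 5}:
n :  0  1  2  3  4  5  6  7  8  9 10 11 12 13 14 15 16 17 18 19 20
G :  0  1  2  0  1  2  0  1  2  0  1  2  0  1  2  0  1  2  0  1  2
G_A(20) = 2.
Stack B, S = {1, 3, 5}:
n :  0  1  2  3  4  5  6  7  8  9 10
G :  0  1  0  1  0  1  0  1  0  1  0
G_B(10) = 0.
Combined Grundy value = 2 ⊕ 0 = 2.

2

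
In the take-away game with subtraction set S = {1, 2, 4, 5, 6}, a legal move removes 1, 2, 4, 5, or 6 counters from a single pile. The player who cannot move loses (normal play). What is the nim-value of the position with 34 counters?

1

G(0) = 0
G(1) = mex{0} = 1
G(2) = mex{1,0} = 2
G(3) = mex{2,1} = 0
G(4) = mex{0,2,0} = 1
G(5) = mex{1,0,1,0} = 2
G(6) = mex{2,1,2,1,0} = 3
G(7) = mex{3,2,0,2,1} = 4
G(8) = mex{4,3,1,0,2} = 5
G(9) = mex{5,4,2,1,0} = 3
G(10) = mex{3,5,3,2,1} = 0
G(11) = mex{0,3,4,3,2} = 1
G(12) = mex{1,0,5,4,3} = 2
G(13) = mex{2,1,3,5,4} = 0
G(14) = mex{0,2,0,3,5} = 1
G(15) = mex{1,0,1,0,3} = 2
G(16) = mex{2,1,2,1,0} = 3
G(17) = mex{3,2,0,2,1} = 4
G(18) = mex{4,3,1,0,2} = 5
G(19) = mex{5,4,2,1,0} = 3
G(20) = mex{3,5,3,2,1} = 0
G(21) = mex{0,3,4,3,2} = 1
G(22) = mex{1,0,5,4,3} = 2
G(23) = mex{2,1,3,5,4} = 0
G(24) = mex{0,2,0,3,5} = 1
G(25) = mex{1,0,1,0,3} = 2
G(26) = mex{2,1,2,1,0} = 3
G(27) = mex{3,2,0,2,1} = 4
G(28) = mex{4,3,1,0,2} = 5
G(29) = mex{5,4,2,1,0} = 3
G(30) = mex{3,5,3,2,1} = 0
G(31) = mex{0,3,4,3,2} = 1
G(32) = mex{1,0,5,4,3} = 2
G(33) = mex{2,1,3,5,4} = 0
G(34) = mex{0,2,0,3,5} = 1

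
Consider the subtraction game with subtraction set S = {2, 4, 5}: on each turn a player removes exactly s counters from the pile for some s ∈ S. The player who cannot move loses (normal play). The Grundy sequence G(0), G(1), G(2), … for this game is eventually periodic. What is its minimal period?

G(0) = 0
G(1) = mex{} = 0
G(2) = mex{0} = 1
G(3) = mex{0} = 1
G(4) = mex{1,0} = 2
G(5) = mex{1,0,0} = 2
G(6) = mex{2,1,0} = 3
G(7) = mex{2,1,1} = 0
G(8) = mex{3,2,1} = 0
G(9) = mex{0,2,2} = 1
G(10) = mex{0,3,2} = 1
G(11) = mex{1,0,3} = 2
G(12) = mex{1,0,0} = 2
G(13) = mex{2,1,0} = 3
G(14) = mex{2,1,1} = 0
G(15) = mex{3,2,1} = 0
G(n+7) = G(n) holds for n = 0,…,4 (a full window of length max(S) = 5), so the sequence is purely periodic with period 7.

7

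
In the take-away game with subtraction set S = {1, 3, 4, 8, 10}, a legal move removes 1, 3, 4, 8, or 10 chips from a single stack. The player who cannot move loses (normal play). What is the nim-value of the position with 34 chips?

n :  0  1  2  3  4  5  6  7  8  9 10 11 12 13 14 15 16 17 18 19 20 21 22 23 24 25 26 27 28 29 30 31 32 33 34
G :  0  1  0  1  2  3  2  0  1  0  1  2  3  2  0  1  0  1  2  3  2  0  1  0  1  2  3  2  0  1  0  1  2  3  2

2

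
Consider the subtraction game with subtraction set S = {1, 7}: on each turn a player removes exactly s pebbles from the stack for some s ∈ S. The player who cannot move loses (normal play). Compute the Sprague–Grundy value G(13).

G(0) = 0
G(1) = mex{0} = 1
G(2) = mex{1} = 0
G(3) = mex{0} = 1
G(4) = mex{1} = 0
G(5) = mex{0} = 1
G(6) = mex{1} = 0
G(7) = mex{0,0} = 1
G(8) = mex{1,1} = 0
G(9) = mex{0,0} = 1
G(10) = mex{1,1} = 0
G(11) = mex{0,0} = 1
G(12) = mex{1,1} = 0
G(13) = mex{0,0} = 1

1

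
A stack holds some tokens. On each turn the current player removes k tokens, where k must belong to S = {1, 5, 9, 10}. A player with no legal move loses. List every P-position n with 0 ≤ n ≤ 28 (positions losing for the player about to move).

0, 2, 4, 6, 8, 19, 21, 23, 25, 27

n :  0  1  2  3  4  5  6  7  8  9 10 11 12 13 14 15 16 17 18 19 20 21 22 23 24 25 26 27 28
G :  0  1  0  1  0  1  0  1  0  1  2  3  2  3  2  3  2  3  2  0  1  0  1  0  1  0  1  0  1
P-positions are exactly the n with G(n) = 0.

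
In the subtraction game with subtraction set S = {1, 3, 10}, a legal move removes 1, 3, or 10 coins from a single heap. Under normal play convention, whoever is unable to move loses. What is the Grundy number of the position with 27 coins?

1

G(0) = 0
G(1) = mex{0} = 1
G(2) = mex{1} = 0
G(3) = mex{0,0} = 1
G(4) = mex{1,1} = 0
G(5) = mex{0,0} = 1
G(6) = mex{1,1} = 0
G(7) = mex{0,0} = 1
G(8) = mex{1,1} = 0
G(9) = mex{0,0} = 1
G(10) = mex{1,1,0} = 2
G(11) = mex{2,0,1} = 3
G(12) = mex{3,1,0} = 2
G(13) = mex{2,2,1} = 0
G(14) = mex{0,3,0} = 1
G(15) = mex{1,2,1} = 0
G(16) = mex{0,0,0} = 1
G(17) = mex{1,1,1} = 0
G(18) = mex{0,0,0} = 1
G(19) = mex{1,1,1} = 0
G(20) = mex{0,0,2} = 1
G(21) = mex{1,1,3} = 0
G(22) = mex{0,0,2} = 1
G(23) = mex{1,1,0} = 2
G(24) = mex{2,0,1} = 3
G(25) = mex{3,1,0} = 2
G(26) = mex{2,2,1} = 0
G(27) = mex{0,3,0} = 1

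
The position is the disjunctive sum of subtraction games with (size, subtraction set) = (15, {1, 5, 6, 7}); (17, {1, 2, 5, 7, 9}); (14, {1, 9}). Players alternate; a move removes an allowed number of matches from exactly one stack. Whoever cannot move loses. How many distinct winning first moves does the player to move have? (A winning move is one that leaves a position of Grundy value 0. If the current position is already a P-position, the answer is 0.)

4

Stack A, S = {1, 5, 6, 7}:
G(0) = 0
G(1) = mex{0} = 1
G(2) = mex{1} = 0
G(3) = mex{0} = 1
G(4) = mex{1} = 0
G(5) = mex{0,0} = 1
G(6) = mex{1,1,0} = 2
G(7) = mex{2,0,1,0} = 3
G(8) = mex{3,1,0,1} = 2
G(9) = mex{2,0,1,0} = 3
G(10) = mex{3,1,0,1} = 2
G(11) = mex{2,2,1,0} = 3
G(12) = mex{3,3,2,1} = 0
G(13) = mex{0,2,3,2} = 1
G(14) = mex{1,3,2,3} = 0
G(15) = mex{0,2,3,2} = 1
G_A(15) = 1.
Stack B, S = {1, 2, 5, 7, 9}:
n :  0  1  2  3  4  5  6  7  8  9 10 11 12 13 14 15 16 17
G :  0  1  2  0  1  2  0  1  2  3  4  5  3  4  0  1  2  0
G_B(17) = 0.
Stack C, S = {1, 9}:
G(0) = 0
G(1) = mex{0} = 1
G(2) = mex{1} = 0
G(3) = mex{0} = 1
G(4) = mex{1} = 0
G(5) = mex{0} = 1
G(6) = mex{1} = 0
G(7) = mex{0} = 1
G(8) = mex{1} = 0
G(9) = mex{0,0} = 1
G(10) = mex{1,1} = 0
G(11) = mex{0,0} = 1
G(12) = mex{1,1} = 0
G(13) = mex{0,0} = 1
G(14) = mex{1,1} = 0
G_C(14) = 0.
Combined Grundy value = 1 ⊕ 0 ⊕ 0 = 1.
A winning move leaves total XOR = 0, i.e. changes one component's Grundy value g to g ⊕ X where X is the current total.
Stack A: need g' = 1⊕1 = 0. Options: 15−1→G=0, 15−5→G=2, 15−6→G=3, 15−7→G=2. Hits: 1.
Stack B: need g' = 0⊕1 = 1. Options: 17−1→G=2, 17−2→G=1, 17−5→G=3, 17−7→G=4, 17−9→G=2. Hits: 1.
Stack C: need g' = 0⊕1 = 1. Options: 14−1→G=1, 14−9→G=1. Hits: 2.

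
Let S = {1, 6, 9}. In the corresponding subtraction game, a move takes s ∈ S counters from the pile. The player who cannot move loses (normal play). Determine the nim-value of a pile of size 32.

0

n :  0  1  2  3  4  5  6  7  8  9 10 11 12 13 14 15 16 17 18 19 20 21 22 23 24 25 26 27 28 29 30 31 32
G :  0  1  0  1  0  1  2  0  1  2  3  2  0  1  0  1  2  0  1  0  1  2  0  1  0  1  2  0  1  0  1  2  0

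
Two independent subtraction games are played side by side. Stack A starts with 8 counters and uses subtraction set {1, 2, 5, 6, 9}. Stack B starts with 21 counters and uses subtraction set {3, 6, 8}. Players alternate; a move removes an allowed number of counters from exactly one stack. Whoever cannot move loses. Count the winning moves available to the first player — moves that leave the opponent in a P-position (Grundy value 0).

Stack A, S = {1, 2, 5, 6, 9}:
G(0) = 0
G(1) = mex{0} = 1
G(2) = mex{1,0} = 2
G(3) = mex{2,1} = 0
G(4) = mex{0,2} = 1
G(5) = mex{1,0,0} = 2
G(6) = mex{2,1,1,0} = 3
G(7) = mex{3,2,2,1} = 0
G(8) = mex{0,3,0,2} = 1
G_A(8) = 1.
Stack B, S = {3, 6, 8}:
n :  0  1  2  3  4  5  6  7  8  9 10 11 12 13 14 15 16 17 18 19 20 21
G :  0  0  0  1  1  1  2  2  2  3  3  0  0  0  1  1  1  2  2  2  3  3
G_B(21) = 3.
Combined Grundy value = 1 ⊕ 3 = 2.
A winning move leaves total XOR = 0, i.e. changes one component's Grundy value g to g ⊕ X where X is the current total.
Stack A: need g' = 1⊕2 = 3. Options: 8−1→G=0, 8−2→G=3, 8−5→G=0, 8−6→G=2. Hits: 1.
Stack B: need g' = 3⊕2 = 1. Options: 21−3→G=2, 21−6→G=1, 21−8→G=0. Hits: 1.

2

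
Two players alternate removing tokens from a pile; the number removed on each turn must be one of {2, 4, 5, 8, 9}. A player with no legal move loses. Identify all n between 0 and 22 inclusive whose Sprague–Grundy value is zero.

0, 1, 7, 13, 14, 20

G(0) = 0
G(1) = mex{} = 0
G(2) = mex{0} = 1
G(3) = mex{0} = 1
G(4) = mex{1,0} = 2
G(5) = mex{1,0,0} = 2
G(6) = mex{2,1,0} = 3
G(7) = mex{2,1,1} = 0
G(8) = mex{3,2,1,0} = 4
G(9) = mex{0,2,2,0,0} = 1
G(10) = mex{4,3,2,1,0} = 5
G(11) = mex{1,0,3,1,1} = 2
G(12) = mex{5,4,0,2,1} = 3
G(13) = mex{2,1,4,2,2} = 0
G(14) = mex{3,5,1,3,2} = 0
G(15) = mex{0,2,5,0,3} = 1
G(16) = mex{0,3,2,4,0} = 1
G(17) = mex{1,0,3,1,4} = 2
G(18) = mex{1,0,0,5,1} = 2
G(19) = mex{2,1,0,2,5} = 3
G(20) = mex{2,1,1,3,2} = 0
G(21) = mex{3,2,1,0,3} = 4
G(22) = mex{0,2,2,0,0} = 1
P-positions are exactly the n with G(n) = 0.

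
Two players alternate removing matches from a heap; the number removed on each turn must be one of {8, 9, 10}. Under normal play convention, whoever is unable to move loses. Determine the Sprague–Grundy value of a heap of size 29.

1

n :  0  1  2  3  4  5  6  7  8  9 10 11 12 13 14 15 16 17 18 19 20 21 22 23 24 25 26 27 28 29
G :  0  0  0  0  0  0  0  0  1  1  1  1  1  1  1  1  2  2  0  0  0  0  0  0  0  0  1  1  1  1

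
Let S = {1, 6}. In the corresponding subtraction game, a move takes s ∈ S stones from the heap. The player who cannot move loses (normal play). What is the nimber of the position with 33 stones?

G(0) = 0
G(1) = mex{0} = 1
G(2) = mex{1} = 0
G(3) = mex{0} = 1
G(4) = mex{1} = 0
G(5) = mex{0} = 1
G(6) = mex{1,0} = 2
G(7) = mex{2,1} = 0
G(8) = mex{0,0} = 1
G(9) = mex{1,1} = 0
G(10) = mex{0,0} = 1
G(11) = mex{1,1} = 0
G(12) = mex{0,2} = 1
G(13) = mex{1,0} = 2
G(14) = mex{2,1} = 0
G(15) = mex{0,0} = 1
G(16) = mex{1,1} = 0
G(17) = mex{0,0} = 1
G(18) = mex{1,1} = 0
G(19) = mex{0,2} = 1
G(20) = mex{1,0} = 2
G(21) = mex{2,1} = 0
G(22) = mex{0,0} = 1
G(23) = mex{1,1} = 0
G(24) = mex{0,0} = 1
G(25) = mex{1,1} = 0
G(26) = mex{0,2} = 1
G(27) = mex{1,0} = 2
G(28) = mex{2,1} = 0
G(29) = mex{0,0} = 1
G(30) = mex{1,1} = 0
G(31) = mex{0,0} = 1
G(32) = mex{1,1} = 0
G(33) = mex{0,2} = 1

1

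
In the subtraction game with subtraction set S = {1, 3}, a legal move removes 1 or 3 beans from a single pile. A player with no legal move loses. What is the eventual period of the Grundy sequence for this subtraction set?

2

n :  0  1  2  3  4  5  6  7  8  9 10 11 12 13 14
G :  0  1  0  1  0  1  0  1  0  1  0  1  0  1  0
G(n+2) = G(n) holds for n = 0,…,2 (a full window of length max(S) = 3), so the sequence is purely periodic with period 2.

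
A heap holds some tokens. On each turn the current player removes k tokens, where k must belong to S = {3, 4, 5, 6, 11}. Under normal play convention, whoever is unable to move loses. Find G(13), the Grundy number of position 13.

1

n :  0  1  2  3  4  5  6  7  8  9 10 11 12 13
G :  0  0  0  1  1  1  2  2  2  0  0  3  1  1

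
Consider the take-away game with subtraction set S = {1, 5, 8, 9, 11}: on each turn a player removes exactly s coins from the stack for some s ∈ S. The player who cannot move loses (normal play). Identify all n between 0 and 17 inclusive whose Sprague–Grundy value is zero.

0, 2, 4, 6, 16

n :  0  1  2  3  4  5  6  7  8  9 10 11 12 13 14 15 16 17
G :  0  1  0  1  0  1  0  1  2  3  2  3  2  3  2  3  0  1
P-positions are exactly the n with G(n) = 0.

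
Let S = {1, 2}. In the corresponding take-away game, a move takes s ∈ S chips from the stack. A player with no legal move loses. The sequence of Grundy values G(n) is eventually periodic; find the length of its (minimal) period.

3

n :  0  1  2  3  4  5  6  7  8  9 10 11 12 13 14
G :  0  1  2  0  1  2  0  1  2  0  1  2  0  1  2
G(n+3) = G(n) holds for n = 0,…,1 (a full window of length max(S) = 2), so the sequence is purely periodic with period 3.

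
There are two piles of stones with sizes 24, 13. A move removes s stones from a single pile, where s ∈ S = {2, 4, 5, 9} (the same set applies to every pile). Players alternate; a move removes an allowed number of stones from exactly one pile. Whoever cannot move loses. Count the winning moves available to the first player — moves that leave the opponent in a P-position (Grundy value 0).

2

All piles use S = {2, 4, 5, 9}:
G(0) = 0
G(1) = mex{} = 0
G(2) = mex{0} = 1
G(3) = mex{0} = 1
G(4) = mex{1,0} = 2
G(5) = mex{1,0,0} = 2
G(6) = mex{2,1,0} = 3
G(7) = mex{2,1,1} = 0
G(8) = mex{3,2,1} = 0
G(9) = mex{0,2,2,0} = 1
G(10) = mex{0,3,2,0} = 1
G(11) = mex{1,0,3,1} = 2
G(12) = mex{1,0,0,1} = 2
G(13) = mex{2,1,0,2} = 3
G(14) = mex{2,1,1,2} = 0
G(15) = mex{3,2,1,3} = 0
G(16) = mex{0,2,2,0} = 1
G(17) = mex{0,3,2,0} = 1
G(18) = mex{1,0,3,1} = 2
G(19) = mex{1,0,0,1} = 2
G(20) = mex{2,1,0,2} = 3
G(21) = mex{2,1,1,2} = 0
G(22) = mex{3,2,1,3} = 0
G(23) = mex{0,2,2,0} = 1
G(24) = mex{0,3,2,0} = 1
Pile A: G(24) = 1.
Pile B: G(13) = 3.
Combined Grundy value = 1 ⊕ 3 = 2.
A winning move leaves total XOR = 0, i.e. changes one component's Grundy value g to g ⊕ X where X is the current total.
Pile A: need g' = 1⊕2 = 3. Options: 24−2→G=0, 24−4→G=3, 24−5→G=2, 24−9→G=0. Hits: 1.
Pile B: need g' = 3⊕2 = 1. Options: 13−2→G=2, 13−4→G=1, 13−5→G=0, 13−9→G=2. Hits: 1.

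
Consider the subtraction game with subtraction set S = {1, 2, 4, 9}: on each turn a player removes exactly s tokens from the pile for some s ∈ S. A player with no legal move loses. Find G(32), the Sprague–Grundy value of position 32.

4

n :  0  1  2  3  4  5  6  7  8  9 10 11 12 13 14 15 16 17 18 19 20 21 22 23 24 25 26 27 28 29 30 31 32
G :  0  1  2  0  1  2  0  1  2  3  4  0  1  2  0  1  2  0  1  2  3  4  0  1  2  0  1  2  0  1  2  3  4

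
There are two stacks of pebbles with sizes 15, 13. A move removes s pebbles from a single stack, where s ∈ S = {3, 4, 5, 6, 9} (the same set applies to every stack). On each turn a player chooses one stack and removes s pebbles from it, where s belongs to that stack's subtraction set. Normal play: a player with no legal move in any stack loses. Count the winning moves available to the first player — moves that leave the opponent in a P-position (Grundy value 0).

2

All stacks use S = {3, 4, 5, 6, 9}:
G(0) = 0
G(1) = mex{} = 0
G(2) = mex{} = 0
G(3) = mex{0} = 1
G(4) = mex{0,0} = 1
G(5) = mex{0,0,0} = 1
G(6) = mex{1,0,0,0} = 2
G(7) = mex{1,1,0,0} = 2
G(8) = mex{1,1,1,0} = 2
G(9) = mex{2,1,1,1,0} = 3
G(10) = mex{2,2,1,1,0} = 3
G(11) = mex{2,2,2,1,0} = 3
G(12) = mex{3,2,2,2,1} = 0
G(13) = mex{3,3,2,2,1} = 0
G(14) = mex{3,3,3,2,1} = 0
G(15) = mex{0,3,3,3,2} = 1
Stack A: G(15) = 1.
Stack B: G(13) = 0.
Combined Grundy value = 1 ⊕ 0 = 1.
A winning move leaves total XOR = 0, i.e. changes one component's Grundy value g to g ⊕ X where X is the current total.
Stack A: need g' = 1⊕1 = 0. Options: 15−3→G=0, 15−4→G=3, 15−5→G=3, 15−6→G=3, 15−9→G=2. Hits: 1.
Stack B: need g' = 0⊕1 = 1. Options: 13−3→G=3, 13−4→G=3, 13−5→G=2, 13−6→G=2, 13−9→G=1. Hits: 1.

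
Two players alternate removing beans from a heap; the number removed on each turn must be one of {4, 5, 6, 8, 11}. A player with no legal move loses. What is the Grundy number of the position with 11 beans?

G(0) = 0
G(1) = mex{} = 0
G(2) = mex{} = 0
G(3) = mex{} = 0
G(4) = mex{0} = 1
G(5) = mex{0,0} = 1
G(6) = mex{0,0,0} = 1
G(7) = mex{0,0,0} = 1
G(8) = mex{1,0,0,0} = 2
G(9) = mex{1,1,0,0} = 2
G(10) = mex{1,1,1,0} = 2
G(11) = mex{1,1,1,0,0} = 2

2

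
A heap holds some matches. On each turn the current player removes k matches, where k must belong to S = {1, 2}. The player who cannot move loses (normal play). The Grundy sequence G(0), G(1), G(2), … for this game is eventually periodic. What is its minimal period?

3

n :  0  1  2  3  4  5  6  7  8  9 10 11 12 13 14
G :  0  1  2  0  1  2  0  1  2  0  1  2  0  1  2
G(n+3) = G(n) holds for n = 0,…,1 (a full window of length max(S) = 2), so the sequence is purely periodic with period 3.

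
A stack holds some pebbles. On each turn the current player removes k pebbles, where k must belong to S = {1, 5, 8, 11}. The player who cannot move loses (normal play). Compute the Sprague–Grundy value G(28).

2

n :  0  1  2  3  4  5  6  7  8  9 10 11 12 13 14 15 16 17 18 19 20 21 22 23 24 25 26 27 28
G :  0  1  0  1  0  1  0  1  2  3  2  3  2  3  2  3  0  1  0  1  0  1  0  1  2  3  2  3  2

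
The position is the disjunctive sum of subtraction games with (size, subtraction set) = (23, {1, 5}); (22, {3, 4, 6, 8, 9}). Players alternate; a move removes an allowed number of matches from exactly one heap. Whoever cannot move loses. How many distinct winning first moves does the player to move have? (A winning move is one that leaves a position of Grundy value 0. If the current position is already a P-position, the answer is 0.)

Heap A, S = {1, 5}:
G(0) = 0
G(1) = mex{0} = 1
G(2) = mex{1} = 0
G(3) = mex{0} = 1
G(4) = mex{1} = 0
G(5) = mex{0,0} = 1
G(6) = mex{1,1} = 0
G(7) = mex{0,0} = 1
G(8) = mex{1,1} = 0
G(9) = mex{0,0} = 1
G(10) = mex{1,1} = 0
G(11) = mex{0,0} = 1
G(12) = mex{1,1} = 0
G(13) = mex{0,0} = 1
G(14) = mex{1,1} = 0
G(15) = mex{0,0} = 1
G(16) = mex{1,1} = 0
G(17) = mex{0,0} = 1
G(18) = mex{1,1} = 0
G(19) = mex{0,0} = 1
G(20) = mex{1,1} = 0
G(21) = mex{0,0} = 1
G(22) = mex{1,1} = 0
G(23) = mex{0,0} = 1
G_A(23) = 1.
Heap B, S = {3, 4, 6, 8, 9}:
G(0) = 0
G(1) = mex{} = 0
G(2) = mex{} = 0
G(3) = mex{0} = 1
G(4) = mex{0,0} = 1
G(5) = mex{0,0} = 1
G(6) = mex{1,0,0} = 2
G(7) = mex{1,1,0} = 2
G(8) = mex{1,1,0,0} = 2
G(9) = mex{2,1,1,0,0} = 3
G(10) = mex{2,2,1,0,0} = 3
G(11) = mex{2,2,1,1,0} = 3
G(12) = mex{3,2,2,1,1} = 0
G(13) = mex{3,3,2,1,1} = 0
G(14) = mex{3,3,2,2,1} = 0
G(15) = mex{0,3,3,2,2} = 1
G(16) = mex{0,0,3,2,2} = 1
G(17) = mex{0,0,3,3,2} = 1
G(18) = mex{1,0,0,3,3} = 2
G(19) = mex{1,1,0,3,3} = 2
G(20) = mex{1,1,0,0,3} = 2
G(21) = mex{2,1,1,0,0} = 3
G(22) = mex{2,2,1,0,0} = 3
G_B(22) = 3.
Combined Grundy value = 1 ⊕ 3 = 2.
A winning move leaves total XOR = 0, i.e. changes one component's Grundy value g to g ⊕ X where X is the current total.
Heap A: need g' = 1⊕2 = 3. Options: 23−1→G=0, 23−5→G=0. Hits: 0.
Heap B: need g' = 3⊕2 = 1. Options: 22−3→G=2, 22−4→G=2, 22−6→G=1, 22−8→G=0, 22−9→G=0. Hits: 1.

1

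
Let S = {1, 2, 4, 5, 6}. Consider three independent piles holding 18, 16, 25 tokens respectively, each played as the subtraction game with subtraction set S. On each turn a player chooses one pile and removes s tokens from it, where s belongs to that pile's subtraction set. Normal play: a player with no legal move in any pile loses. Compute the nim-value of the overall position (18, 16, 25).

All piles use S = {1, 2, 4, 5, 6}:
n :  0  1  2  3  4  5  6  7  8  9 10 11 12 13 14 15 16 17 18 19 20 21 22 23 24 25
G :  0  1  2  0  1  2  3  4  5  3  0  1  2  0  1  2  3  4  5  3  0  1  2  0  1  2
Pile A: G(18) = 5.
Pile B: G(16) = 3.
Pile C: G(25) = 2.
Combined Grundy value = 5 ⊕ 3 ⊕ 2 = 4.

4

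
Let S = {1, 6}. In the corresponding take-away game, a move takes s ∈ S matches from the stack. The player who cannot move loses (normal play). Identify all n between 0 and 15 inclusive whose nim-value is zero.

G(0) = 0
G(1) = mex{0} = 1
G(2) = mex{1} = 0
G(3) = mex{0} = 1
G(4) = mex{1} = 0
G(5) = mex{0} = 1
G(6) = mex{1,0} = 2
G(7) = mex{2,1} = 0
G(8) = mex{0,0} = 1
G(9) = mex{1,1} = 0
G(10) = mex{0,0} = 1
G(11) = mex{1,1} = 0
G(12) = mex{0,2} = 1
G(13) = mex{1,0} = 2
G(14) = mex{2,1} = 0
G(15) = mex{0,0} = 1
P-positions are exactly the n with G(n) = 0.

0, 2, 4, 7, 9, 11, 14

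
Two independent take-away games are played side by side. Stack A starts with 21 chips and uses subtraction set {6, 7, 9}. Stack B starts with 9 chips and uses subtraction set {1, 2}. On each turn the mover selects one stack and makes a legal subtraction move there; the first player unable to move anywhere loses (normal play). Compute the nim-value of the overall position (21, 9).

Stack A, S = {6, 7, 9}:
n :  0  1  2  3  4  5  6  7  8  9 10 11 12 13 14 15 16 17 18 19 20 21
G :  0  0  0  0  0  0  1  1  1  1  1  1  2  2  2  0  0  0  0  0  0  1
G_A(21) = 1.
Stack B, S = {1, 2}:
n : 0 1 2 3 4 5 6 7 8 9
G : 0 1 2 0 1 2 0 1 2 0
G_B(9) = 0.
Combined Grundy value = 1 ⊕ 0 = 1.

1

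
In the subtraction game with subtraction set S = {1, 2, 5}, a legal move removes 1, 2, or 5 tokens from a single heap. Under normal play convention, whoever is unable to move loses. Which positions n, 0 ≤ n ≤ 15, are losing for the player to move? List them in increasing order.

0, 3, 6, 9, 12, 15

G(0) = 0
G(1) = mex{0} = 1
G(2) = mex{1,0} = 2
G(3) = mex{2,1} = 0
G(4) = mex{0,2} = 1
G(5) = mex{1,0,0} = 2
G(6) = mex{2,1,1} = 0
G(7) = mex{0,2,2} = 1
G(8) = mex{1,0,0} = 2
G(9) = mex{2,1,1} = 0
G(10) = mex{0,2,2} = 1
G(11) = mex{1,0,0} = 2
G(12) = mex{2,1,1} = 0
G(13) = mex{0,2,2} = 1
G(14) = mex{1,0,0} = 2
G(15) = mex{2,1,1} = 0
P-positions are exactly the n with G(n) = 0.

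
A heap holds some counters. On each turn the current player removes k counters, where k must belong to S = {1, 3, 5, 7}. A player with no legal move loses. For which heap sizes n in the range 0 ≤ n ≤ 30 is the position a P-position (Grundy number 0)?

G(0) = 0
G(1) = mex{0} = 1
G(2) = mex{1} = 0
G(3) = mex{0,0} = 1
G(4) = mex{1,1} = 0
G(5) = mex{0,0,0} = 1
G(6) = mex{1,1,1} = 0
G(7) = mex{0,0,0,0} = 1
G(8) = mex{1,1,1,1} = 0
G(9) = mex{0,0,0,0} = 1
G(10) = mex{1,1,1,1} = 0
G(11) = mex{0,0,0,0} = 1
G(12) = mex{1,1,1,1} = 0
G(13) = mex{0,0,0,0} = 1
G(14) = mex{1,1,1,1} = 0
G(15) = mex{0,0,0,0} = 1
G(16) = mex{1,1,1,1} = 0
G(17) = mex{0,0,0,0} = 1
G(18) = mex{1,1,1,1} = 0
G(19) = mex{0,0,0,0} = 1
G(20) = mex{1,1,1,1} = 0
G(21) = mex{0,0,0,0} = 1
G(22) = mex{1,1,1,1} = 0
G(23) = mex{0,0,0,0} = 1
G(24) = mex{1,1,1,1} = 0
G(25) = mex{0,0,0,0} = 1
G(26) = mex{1,1,1,1} = 0
G(27) = mex{0,0,0,0} = 1
G(28) = mex{1,1,1,1} = 0
G(29) = mex{0,0,0,0} = 1
G(30) = mex{1,1,1,1} = 0
P-positions are exactly the n with G(n) = 0.

0, 2, 4, 6, 8, 10, 12, 14, 16, 18, 20, 22, 24, 26, 28, 30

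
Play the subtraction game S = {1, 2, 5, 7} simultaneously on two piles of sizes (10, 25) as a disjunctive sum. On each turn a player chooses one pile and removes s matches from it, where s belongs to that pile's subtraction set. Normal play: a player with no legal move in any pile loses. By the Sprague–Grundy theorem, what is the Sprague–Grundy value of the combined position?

0

All piles use S = {1, 2, 5, 7}:
G(0) = 0
G(1) = mex{0} = 1
G(2) = mex{1,0} = 2
G(3) = mex{2,1} = 0
G(4) = mex{0,2} = 1
G(5) = mex{1,0,0} = 2
G(6) = mex{2,1,1} = 0
G(7) = mex{0,2,2,0} = 1
G(8) = mex{1,0,0,1} = 2
G(9) = mex{2,1,1,2} = 0
G(10) = mex{0,2,2,0} = 1
G(11) = mex{1,0,0,1} = 2
G(12) = mex{2,1,1,2} = 0
G(13) = mex{0,2,2,0} = 1
G(14) = mex{1,0,0,1} = 2
G(15) = mex{2,1,1,2} = 0
G(16) = mex{0,2,2,0} = 1
G(17) = mex{1,0,0,1} = 2
G(18) = mex{2,1,1,2} = 0
G(19) = mex{0,2,2,0} = 1
G(20) = mex{1,0,0,1} = 2
G(21) = mex{2,1,1,2} = 0
G(22) = mex{0,2,2,0} = 1
G(23) = mex{1,0,0,1} = 2
G(24) = mex{2,1,1,2} = 0
G(25) = mex{0,2,2,0} = 1
Pile A: G(10) = 1.
Pile B: G(25) = 1.
Combined Grundy value = 1 ⊕ 1 = 0.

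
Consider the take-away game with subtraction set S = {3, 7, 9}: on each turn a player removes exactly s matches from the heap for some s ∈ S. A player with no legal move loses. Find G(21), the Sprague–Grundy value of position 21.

1

n :  0  1  2  3  4  5  6  7  8  9 10 11 12 13 14 15 16 17 18 19 20 21
G :  0  0  0  1  1  1  0  2  2  1  3  3  0  2  0  1  0  1  0  1  0  1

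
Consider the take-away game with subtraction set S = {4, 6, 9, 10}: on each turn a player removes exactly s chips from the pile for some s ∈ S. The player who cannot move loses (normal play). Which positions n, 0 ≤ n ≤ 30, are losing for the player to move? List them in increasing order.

0, 1, 2, 3, 14, 15, 16, 17, 28, 29, 30

n :  0  1  2  3  4  5  6  7  8  9 10 11 12 13 14 15 16 17 18 19 20 21 22 23 24 25 26 27 28 29 30
G :  0  0  0  0  1  1  1  1  2  2  2  2  3  3  0  0  0  0  1  1  1  1  2  2  2  2  3  3  0  0  0
P-positions are exactly the n with G(n) = 0.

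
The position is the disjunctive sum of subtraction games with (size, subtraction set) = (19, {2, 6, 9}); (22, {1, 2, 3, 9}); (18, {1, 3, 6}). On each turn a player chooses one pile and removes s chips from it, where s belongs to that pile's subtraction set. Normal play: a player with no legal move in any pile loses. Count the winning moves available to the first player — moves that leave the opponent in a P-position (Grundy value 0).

4

Pile A, S = {2, 6, 9}:
n :  0  1  2  3  4  5  6  7  8  9 10 11 12 13 14 15 16 17 18 19
G :  0  0  1  1  0  0  1  1  0  2  1  3  0  2  1  0  0  1  1  0
G_A(19) = 0.
Pile B, S = {1, 2, 3, 9}:
G(0) = 0
G(1) = mex{0} = 1
G(2) = mex{1,0} = 2
G(3) = mex{2,1,0} = 3
G(4) = mex{3,2,1} = 0
G(5) = mex{0,3,2} = 1
G(6) = mex{1,0,3} = 2
G(7) = mex{2,1,0} = 3
G(8) = mex{3,2,1} = 0
G(9) = mex{0,3,2,0} = 1
G(10) = mex{1,0,3,1} = 2
G(11) = mex{2,1,0,2} = 3
G(12) = mex{3,2,1,3} = 0
G(13) = mex{0,3,2,0} = 1
G(14) = mex{1,0,3,1} = 2
G(15) = mex{2,1,0,2} = 3
G(16) = mex{3,2,1,3} = 0
G(17) = mex{0,3,2,0} = 1
G(18) = mex{1,0,3,1} = 2
G(19) = mex{2,1,0,2} = 3
G(20) = mex{3,2,1,3} = 0
G(21) = mex{0,3,2,0} = 1
G(22) = mex{1,0,3,1} = 2
G_B(22) = 2.
Pile C, S = {1, 3, 6}:
G(0) = 0
G(1) = mex{0} = 1
G(2) = mex{1} = 0
G(3) = mex{0,0} = 1
G(4) = mex{1,1} = 0
G(5) = mex{0,0} = 1
G(6) = mex{1,1,0} = 2
G(7) = mex{2,0,1} = 3
G(8) = mex{3,1,0} = 2
G(9) = mex{2,2,1} = 0
G(10) = mex{0,3,0} = 1
G(11) = mex{1,2,1} = 0
G(12) = mex{0,0,2} = 1
G(13) = mex{1,1,3} = 0
G(14) = mex{0,0,2} = 1
G(15) = mex{1,1,0} = 2
G(16) = mex{2,0,1} = 3
G(17) = mex{3,1,0} = 2
G(18) = mex{2,2,1} = 0
G_C(18) = 0.
Combined Grundy value = 0 ⊕ 2 ⊕ 0 = 2.
A winning move leaves total XOR = 0, i.e. changes one component's Grundy value g to g ⊕ X where X is the current total.
Pile A: need g' = 0⊕2 = 2. Options: 19−2→G=1, 19−6→G=2, 19−9→G=1. Hits: 1.
Pile B: need g' = 2⊕2 = 0. Options: 22−1→G=1, 22−2→G=0, 22−3→G=3, 22−9→G=1. Hits: 1.
Pile C: need g' = 0⊕2 = 2. Options: 18−1→G=2, 18−3→G=2, 18−6→G=1. Hits: 2.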